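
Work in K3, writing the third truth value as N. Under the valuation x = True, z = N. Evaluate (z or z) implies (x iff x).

z or z = N or N = N
x iff x = True iff True = True
(z or z) implies (x iff x) = N implies True = True  [not N or True]

True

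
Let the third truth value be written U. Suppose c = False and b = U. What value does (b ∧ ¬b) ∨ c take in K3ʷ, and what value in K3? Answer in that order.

In K3ʷ: ¬b = ¬U = U
b ∧ ¬b = U ∧ U = U
(b ∧ ¬b) ∨ c = U ∨ False = U
In K3: ¬b = ¬U = U
b ∧ ¬b = U ∧ U = U
(b ∧ ¬b) ∨ c = U ∨ False = U

U; U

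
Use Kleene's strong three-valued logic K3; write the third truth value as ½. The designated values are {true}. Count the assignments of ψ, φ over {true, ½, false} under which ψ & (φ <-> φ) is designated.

Designated under: (ψ=true, φ=true); (ψ=true, φ=false).

2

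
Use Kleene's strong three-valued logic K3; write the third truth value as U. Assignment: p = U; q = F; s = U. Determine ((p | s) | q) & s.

p | s = U | U = U
(p | s) | q = U | F = U
((p | s) | q) & s = U & U = U

U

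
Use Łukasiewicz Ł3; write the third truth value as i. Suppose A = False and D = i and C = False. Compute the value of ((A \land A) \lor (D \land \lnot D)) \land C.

A \land A = False \land False = False
\lnot D = \lnot i = i
D \land \lnot D = i \land i = i
(A \land A) \lor (D \land \lnot D) = False \lor i = i
((A \land A) \lor (D \land \lnot D)) \land C = i \land False = False

False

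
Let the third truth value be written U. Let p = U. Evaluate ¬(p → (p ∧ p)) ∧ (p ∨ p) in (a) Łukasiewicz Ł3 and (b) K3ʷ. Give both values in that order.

In Łukasiewicz Ł3: p ∧ p = U ∧ U = U
p → (p ∧ p) = U → U = true  [min(1, 1−½+½)]
¬(p → (p ∧ p)) = ¬true = false
p ∨ p = U ∨ U = U
¬(p → (p ∧ p)) ∧ (p ∨ p) = false ∧ U = false
In K3ʷ: p ∧ p = U ∧ U = U
p → (p ∧ p) = U → U = U
¬(p → (p ∧ p)) = ¬U = U
p ∨ p = U ∨ U = U
¬(p → (p ∧ p)) ∧ (p ∨ p) = U ∧ U = U
They differ because Łukasiewicz Ł3 and K3ʷ treat U differently under the binary connectives.

false; U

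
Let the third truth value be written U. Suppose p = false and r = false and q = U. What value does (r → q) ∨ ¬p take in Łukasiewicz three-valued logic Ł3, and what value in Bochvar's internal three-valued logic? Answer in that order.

true; U

In Łukasiewicz three-valued logic Ł3: r → q = false → U = true  [min(1, 1−0+½)]
¬p = ¬false = true
(r → q) ∨ ¬p = true ∨ true = true
In Bochvar's internal three-valued logic: r → q = false → U = U  [any arg is the third value ⇒ result is the third value]
¬p = ¬false = true
(r → q) ∨ ¬p = U ∨ true = U
They differ because Łukasiewicz three-valued logic Ł3 and Bochvar's internal three-valued logic treat U differently under the binary connectives.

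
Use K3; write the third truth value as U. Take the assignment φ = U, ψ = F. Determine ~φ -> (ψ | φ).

~φ = ~U = U
ψ | φ = F | U = U
~φ -> (ψ | φ) = U -> U = U

U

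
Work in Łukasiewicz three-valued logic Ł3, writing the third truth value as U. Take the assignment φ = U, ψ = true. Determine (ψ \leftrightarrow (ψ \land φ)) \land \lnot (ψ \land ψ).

false

ψ \land φ = true \land U = U
ψ \leftrightarrow (ψ \land φ) = true \leftrightarrow U = U  [1 − |1−½|]
ψ \land ψ = true \land true = true
\lnot (ψ \land ψ) = \lnot true = false
(ψ \leftrightarrow (ψ \land φ)) \land \lnot (ψ \land ψ) = U \land false = false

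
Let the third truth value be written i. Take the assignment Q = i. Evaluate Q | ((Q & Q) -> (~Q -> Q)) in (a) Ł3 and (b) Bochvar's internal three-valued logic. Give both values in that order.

⊤; i

In Ł3: Q & Q = i & i = i
~Q = ~i = i
~Q -> Q = i -> i = ⊤
(Q & Q) -> (~Q -> Q) = i -> ⊤ = ⊤
Q | ((Q & Q) -> (~Q -> Q)) = i | ⊤ = ⊤
In Bochvar's internal three-valued logic: Q & Q = i & i = i
~Q = ~i = i
~Q -> Q = i -> i = i  [any arg is the third value ⇒ result is the third value]
(Q & Q) -> (~Q -> Q) = i -> i = i
Q | ((Q & Q) -> (~Q -> Q)) = i | i = i
They differ because Ł3 and Bochvar's internal three-valued logic treat i differently under the binary connectives.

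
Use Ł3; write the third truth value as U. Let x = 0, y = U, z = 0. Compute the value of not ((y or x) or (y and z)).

y or x = U or 0 = U
y and z = U and 0 = 0
(y or x) or (y and z) = U or 0 = U
not ((y or x) or (y and z)) = not U = U

U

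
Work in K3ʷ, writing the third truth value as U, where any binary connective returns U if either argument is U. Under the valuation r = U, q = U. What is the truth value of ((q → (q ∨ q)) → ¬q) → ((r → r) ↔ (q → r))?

q ∨ q = U ∨ U = U
q → (q ∨ q) = U → U = U  [any arg is the third value ⇒ result is the third value]
¬q = ¬U = U
(q → (q ∨ q)) → ¬q = U → U = U
r → r = U → U = U
q → r = U → U = U
(r → r) ↔ (q → r) = U ↔ U = U
((q → (q ∨ q)) → ¬q) → ((r → r) ↔ (q → r)) = U → U = U

U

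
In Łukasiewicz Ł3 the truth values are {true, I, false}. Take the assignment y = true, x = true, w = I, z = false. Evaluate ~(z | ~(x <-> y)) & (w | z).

x <-> y = true <-> true = true
~(x <-> y) = ~true = false
z | ~(x <-> y) = false | false = false
~(z | ~(x <-> y)) = ~false = true
w | z = I | false = I
~(z | ~(x <-> y)) & (w | z) = true & I = I

I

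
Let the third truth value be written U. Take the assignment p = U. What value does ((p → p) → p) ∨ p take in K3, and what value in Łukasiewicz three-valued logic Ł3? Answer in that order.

In K3: p → p = U → U = U  [¬U ∨ U]
(p → p) → p = U → U = U
((p → p) → p) ∨ p = U ∨ U = U
In Łukasiewicz three-valued logic Ł3: p → p = U → U = T  [min(1, 1−½+½)]
(p → p) → p = T → U = U
((p → p) → p) ∨ p = U ∨ U = U

U; U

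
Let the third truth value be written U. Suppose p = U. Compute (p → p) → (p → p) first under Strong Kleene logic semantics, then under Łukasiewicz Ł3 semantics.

U; T

In Strong Kleene logic: p → p = U → U = U  [¬U ∨ U]
p → p = U → U = U
(p → p) → (p → p) = U → U = U
In Łukasiewicz Ł3: p → p = U → U = T  [min(1, 1−½+½)]
p → p = U → U = T
(p → p) → (p → p) = T → T = T
They differ because Strong Kleene logic and Łukasiewicz Ł3 treat U differently under implication.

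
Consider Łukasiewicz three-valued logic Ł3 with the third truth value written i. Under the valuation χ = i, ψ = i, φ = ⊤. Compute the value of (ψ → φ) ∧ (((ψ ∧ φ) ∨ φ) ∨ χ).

ψ → φ = i → ⊤ = ⊤
ψ ∧ φ = i ∧ ⊤ = i
(ψ ∧ φ) ∨ φ = i ∨ ⊤ = ⊤
((ψ ∧ φ) ∨ φ) ∨ χ = ⊤ ∨ i = ⊤
(ψ → φ) ∧ (((ψ ∧ φ) ∨ φ) ∨ χ) = ⊤ ∧ ⊤ = ⊤

⊤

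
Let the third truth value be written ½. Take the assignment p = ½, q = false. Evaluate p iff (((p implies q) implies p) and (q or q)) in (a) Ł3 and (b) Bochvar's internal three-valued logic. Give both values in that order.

In Ł3: p implies q = ½ implies false = ½  [min(1, 1−½+0)]
(p implies q) implies p = ½ implies ½ = true
q or q = false or false = false
((p implies q) implies p) and (q or q) = true and false = false
p iff (((p implies q) implies p) and (q or q)) = ½ iff false = ½
In Bochvar's internal three-valued logic: p implies q = ½ implies false = ½
(p implies q) implies p = ½ implies ½ = ½
q or q = false or false = false
((p implies q) implies p) and (q or q) = ½ and false = ½
p iff (((p implies q) implies p) and (q or q)) = ½ iff ½ = ½

½; ½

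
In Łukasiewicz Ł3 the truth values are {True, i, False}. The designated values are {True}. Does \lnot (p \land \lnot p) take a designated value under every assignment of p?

No

Countermodel: p=i gives i, which is not designated.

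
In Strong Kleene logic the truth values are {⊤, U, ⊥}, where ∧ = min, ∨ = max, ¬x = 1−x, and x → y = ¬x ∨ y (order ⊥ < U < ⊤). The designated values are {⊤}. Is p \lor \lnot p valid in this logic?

No

Countermodel: p=U gives U, which is not designated.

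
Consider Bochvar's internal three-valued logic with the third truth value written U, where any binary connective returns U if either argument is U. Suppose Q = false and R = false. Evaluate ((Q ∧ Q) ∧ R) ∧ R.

Q ∧ Q = false ∧ false = false
(Q ∧ Q) ∧ R = false ∧ false = false
((Q ∧ Q) ∧ R) ∧ R = false ∧ false = false

false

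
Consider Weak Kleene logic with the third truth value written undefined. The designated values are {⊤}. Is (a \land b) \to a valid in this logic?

Countermodel: a=⊤, b=undefined gives undefined, which is not designated.

No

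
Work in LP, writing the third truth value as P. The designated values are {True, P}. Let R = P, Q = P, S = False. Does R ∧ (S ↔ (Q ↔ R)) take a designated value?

Q ↔ R = P ↔ P = P
S ↔ (Q ↔ R) = False ↔ P = P
R ∧ (S ↔ (Q ↔ R)) = P ∧ P = P
P ∈ {True, P}.

Yes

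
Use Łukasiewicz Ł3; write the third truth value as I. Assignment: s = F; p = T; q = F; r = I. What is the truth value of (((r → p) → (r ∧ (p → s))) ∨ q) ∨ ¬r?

I

r → p = I → T = T  [min(1, 1−½+1)]
p → s = T → F = F
r ∧ (p → s) = I ∧ F = F
(r → p) → (r ∧ (p → s)) = T → F = F
((r → p) → (r ∧ (p → s))) ∨ q = F ∨ F = F
¬r = ¬I = I
(((r → p) → (r ∧ (p → s))) ∨ q) ∨ ¬r = F ∨ I = I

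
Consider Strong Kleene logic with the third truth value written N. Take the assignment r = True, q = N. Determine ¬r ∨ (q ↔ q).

¬r = ¬True = False
q ↔ q = N ↔ N = N
¬r ∨ (q ↔ q) = False ∨ N = N

N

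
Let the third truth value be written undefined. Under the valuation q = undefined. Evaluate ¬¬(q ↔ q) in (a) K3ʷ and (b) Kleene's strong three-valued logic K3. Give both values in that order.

undefined; undefined

In K3ʷ: q ↔ q = undefined ↔ undefined = undefined
¬(q ↔ q) = ¬undefined = undefined
¬¬(q ↔ q) = ¬undefined = undefined
In Kleene's strong three-valued logic K3: q ↔ q = undefined ↔ undefined = undefined
¬(q ↔ q) = ¬undefined = undefined
¬¬(q ↔ q) = ¬undefined = undefined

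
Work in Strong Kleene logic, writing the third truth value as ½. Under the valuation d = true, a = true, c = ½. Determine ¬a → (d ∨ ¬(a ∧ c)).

¬a = ¬true = false
a ∧ c = true ∧ ½ = ½
¬(a ∧ c) = ¬½ = ½
d ∨ ¬(a ∧ c) = true ∨ ½ = true
¬a → (d ∨ ¬(a ∧ c)) = false → true = true

true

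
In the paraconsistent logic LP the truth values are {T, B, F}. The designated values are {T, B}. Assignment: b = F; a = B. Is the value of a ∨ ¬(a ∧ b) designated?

Yes

a ∧ b = B ∧ F = F
¬(a ∧ b) = ¬F = T
a ∨ ¬(a ∧ b) = B ∨ T = T
T ∈ {T, B}.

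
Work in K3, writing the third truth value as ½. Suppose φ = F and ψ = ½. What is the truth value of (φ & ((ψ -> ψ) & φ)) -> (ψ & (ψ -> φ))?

ψ -> ψ = ½ -> ½ = ½
(ψ -> ψ) & φ = ½ & F = F
φ & ((ψ -> ψ) & φ) = F & F = F
ψ -> φ = ½ -> F = ½
ψ & (ψ -> φ) = ½ & ½ = ½
(φ & ((ψ -> ψ) & φ)) -> (ψ & (ψ -> φ)) = F -> ½ = T

T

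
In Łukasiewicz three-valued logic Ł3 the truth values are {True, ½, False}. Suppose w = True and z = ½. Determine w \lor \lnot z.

True

\lnot z = \lnot ½ = ½
w \lor \lnot z = True \lor ½ = True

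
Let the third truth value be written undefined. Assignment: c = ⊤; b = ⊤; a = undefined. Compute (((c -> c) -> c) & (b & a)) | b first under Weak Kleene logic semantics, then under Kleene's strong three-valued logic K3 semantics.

undefined; ⊤

In Weak Kleene logic: c -> c = ⊤ -> ⊤ = ⊤
(c -> c) -> c = ⊤ -> ⊤ = ⊤
b & a = ⊤ & undefined = undefined
((c -> c) -> c) & (b & a) = ⊤ & undefined = undefined
(((c -> c) -> c) & (b & a)) | b = undefined | ⊤ = undefined
In Kleene's strong three-valued logic K3: c -> c = ⊤ -> ⊤ = ⊤
(c -> c) -> c = ⊤ -> ⊤ = ⊤
b & a = ⊤ & undefined = undefined
((c -> c) -> c) & (b & a) = ⊤ & undefined = undefined
(((c -> c) -> c) & (b & a)) | b = undefined | ⊤ = ⊤
They differ because Weak Kleene logic and Kleene's strong three-valued logic K3 treat undefined differently under the binary connectives.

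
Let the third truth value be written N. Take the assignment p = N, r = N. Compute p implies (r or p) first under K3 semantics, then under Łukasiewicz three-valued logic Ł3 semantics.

N; T

In K3: r or p = N or N = N
p implies (r or p) = N implies N = N
In Łukasiewicz three-valued logic Ł3: r or p = N or N = N
p implies (r or p) = N implies N = T
They differ because K3 and Łukasiewicz three-valued logic Ł3 treat N differently under implication.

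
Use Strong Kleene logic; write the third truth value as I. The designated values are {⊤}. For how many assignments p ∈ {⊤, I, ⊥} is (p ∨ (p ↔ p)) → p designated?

1

p=⊤: ⊤ ✓
p=I: I ·
p=⊥: ⊥ ·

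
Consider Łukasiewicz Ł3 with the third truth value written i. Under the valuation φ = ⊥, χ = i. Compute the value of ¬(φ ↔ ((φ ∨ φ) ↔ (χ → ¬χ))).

⊥

φ ∨ φ = ⊥ ∨ ⊥ = ⊥
¬χ = ¬i = i
χ → ¬χ = i → i = ⊤  [min(1, 1−½+½)]
(φ ∨ φ) ↔ (χ → ¬χ) = ⊥ ↔ ⊤ = ⊥
φ ↔ ((φ ∨ φ) ↔ (χ → ¬χ)) = ⊥ ↔ ⊥ = ⊤
¬(φ ↔ ((φ ∨ φ) ↔ (χ → ¬χ))) = ¬⊤ = ⊥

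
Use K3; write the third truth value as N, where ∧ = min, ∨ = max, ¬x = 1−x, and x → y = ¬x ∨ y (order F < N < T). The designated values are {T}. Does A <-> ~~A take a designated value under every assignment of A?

No

Countermodel: A=N gives N, which is not designated.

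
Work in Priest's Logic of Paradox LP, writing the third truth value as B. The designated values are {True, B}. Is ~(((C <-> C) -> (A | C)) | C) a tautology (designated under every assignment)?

No

Countermodel: C=True, A=True gives False, which is not designated.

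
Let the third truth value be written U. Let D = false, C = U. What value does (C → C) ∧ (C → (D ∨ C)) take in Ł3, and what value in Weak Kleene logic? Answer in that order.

true; U

In Ł3: C → C = U → U = true  [min(1, 1−½+½)]
D ∨ C = false ∨ U = U
C → (D ∨ C) = U → U = true
(C → C) ∧ (C → (D ∨ C)) = true ∧ true = true
In Weak Kleene logic: C → C = U → U = U  [any arg is the third value ⇒ result is the third value]
D ∨ C = false ∨ U = U
C → (D ∨ C) = U → U = U
(C → C) ∧ (C → (D ∨ C)) = U ∧ U = U
They differ because Ł3 and Weak Kleene logic treat U differently under the binary connectives.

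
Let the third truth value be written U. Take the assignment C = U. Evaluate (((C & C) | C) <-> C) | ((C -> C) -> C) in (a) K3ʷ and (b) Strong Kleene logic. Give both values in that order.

In K3ʷ: C & C = U & U = U
(C & C) | C = U | U = U
((C & C) | C) <-> C = U <-> U = U
C -> C = U -> U = U  [any arg is the third value ⇒ result is the third value]
(C -> C) -> C = U -> U = U
(((C & C) | C) <-> C) | ((C -> C) -> C) = U | U = U
In Strong Kleene logic: C & C = U & U = U
(C & C) | C = U | U = U
((C & C) | C) <-> C = U <-> U = U
C -> C = U -> U = U
(C -> C) -> C = U -> U = U
(((C & C) | C) <-> C) | ((C -> C) -> C) = U | U = U

U; U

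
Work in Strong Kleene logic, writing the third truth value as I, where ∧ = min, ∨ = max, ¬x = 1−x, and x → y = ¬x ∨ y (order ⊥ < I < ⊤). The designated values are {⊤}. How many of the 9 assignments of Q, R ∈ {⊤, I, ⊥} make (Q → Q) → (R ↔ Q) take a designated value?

2

Designated under: (Q=⊤, R=⊤); (Q=⊥, R=⊥).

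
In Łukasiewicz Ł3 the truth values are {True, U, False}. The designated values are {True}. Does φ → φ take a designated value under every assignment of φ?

Every assignment of φ over {True, U, False} gives a value in {True}.
In particular, with φ=U: φ → φ = True.

Yes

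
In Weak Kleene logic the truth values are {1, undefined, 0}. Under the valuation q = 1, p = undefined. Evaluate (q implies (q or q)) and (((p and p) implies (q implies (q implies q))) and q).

undefined

q or q = 1 or 1 = 1
q implies (q or q) = 1 implies 1 = 1
p and p = undefined and undefined = undefined
q implies q = 1 implies 1 = 1
q implies (q implies q) = 1 implies 1 = 1
(p and p) implies (q implies (q implies q)) = undefined implies 1 = undefined  [any arg is the third value ⇒ result is the third value]
((p and p) implies (q implies (q implies q))) and q = undefined and 1 = undefined
(q implies (q or q)) and (((p and p) implies (q implies (q implies q))) and q) = 1 and undefined = undefined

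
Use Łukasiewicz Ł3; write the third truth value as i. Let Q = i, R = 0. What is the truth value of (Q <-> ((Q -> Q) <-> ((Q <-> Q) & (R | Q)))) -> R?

0

Q -> Q = i -> i = 1  [min(1, 1−½+½)]
Q <-> Q = i <-> i = 1
R | Q = 0 | i = i
(Q <-> Q) & (R | Q) = 1 & i = i
(Q -> Q) <-> ((Q <-> Q) & (R | Q)) = 1 <-> i = i
Q <-> ((Q -> Q) <-> ((Q <-> Q) & (R | Q))) = i <-> i = 1
(Q <-> ((Q -> Q) <-> ((Q <-> Q) & (R | Q)))) -> R = 1 -> 0 = 0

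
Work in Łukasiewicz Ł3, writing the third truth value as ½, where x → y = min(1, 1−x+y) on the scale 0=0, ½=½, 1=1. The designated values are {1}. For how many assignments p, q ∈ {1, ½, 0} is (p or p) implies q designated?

6

Of the 9 assignments, 6 give a value in {1}.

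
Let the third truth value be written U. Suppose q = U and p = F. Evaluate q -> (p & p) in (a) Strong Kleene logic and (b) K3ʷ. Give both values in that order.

In Strong Kleene logic: p & p = F & F = F
q -> (p & p) = U -> F = U  [~U | F]
In K3ʷ: p & p = F & F = F
q -> (p & p) = U -> F = U  [any arg is the third value ⇒ result is the third value]

U; U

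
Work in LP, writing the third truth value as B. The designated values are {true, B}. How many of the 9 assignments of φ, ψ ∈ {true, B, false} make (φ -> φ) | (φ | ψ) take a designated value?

Of the 9 assignments, 9 give a value in {true, B}.

9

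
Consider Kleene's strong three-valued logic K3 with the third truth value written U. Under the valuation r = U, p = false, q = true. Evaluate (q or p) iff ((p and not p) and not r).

false

q or p = true or false = true
not p = not false = true
p and not p = false and true = false
not r = not U = U
(p and not p) and not r = false and U = false
(q or p) iff ((p and not p) and not r) = true iff false = false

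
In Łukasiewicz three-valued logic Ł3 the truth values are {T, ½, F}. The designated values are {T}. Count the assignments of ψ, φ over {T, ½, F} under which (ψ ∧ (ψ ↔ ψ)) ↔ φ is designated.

Designated under: (ψ=T, φ=T); (ψ=½, φ=½); (ψ=F, φ=F).

3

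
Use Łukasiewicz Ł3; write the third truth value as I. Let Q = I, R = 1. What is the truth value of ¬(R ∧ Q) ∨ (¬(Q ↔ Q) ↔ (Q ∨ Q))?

I

R ∧ Q = 1 ∧ I = I
¬(R ∧ Q) = ¬I = I
Q ↔ Q = I ↔ I = 1  [1 − |½−½|]
¬(Q ↔ Q) = ¬1 = 0
Q ∨ Q = I ∨ I = I
¬(Q ↔ Q) ↔ (Q ∨ Q) = 0 ↔ I = I
¬(R ∧ Q) ∨ (¬(Q ↔ Q) ↔ (Q ∨ Q)) = I ∨ I = I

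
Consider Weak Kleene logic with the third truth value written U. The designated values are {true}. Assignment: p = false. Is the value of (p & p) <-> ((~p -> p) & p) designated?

Yes

p & p = false & false = false
~p = ~false = true
~p -> p = true -> false = false
(~p -> p) & p = false & false = false
(p & p) <-> ((~p -> p) & p) = false <-> false = true
true ∈ {true}.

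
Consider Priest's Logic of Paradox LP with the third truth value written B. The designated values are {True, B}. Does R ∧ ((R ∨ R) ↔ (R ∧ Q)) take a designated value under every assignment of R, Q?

No

Countermodel: R=True, Q=False gives False, which is not designated.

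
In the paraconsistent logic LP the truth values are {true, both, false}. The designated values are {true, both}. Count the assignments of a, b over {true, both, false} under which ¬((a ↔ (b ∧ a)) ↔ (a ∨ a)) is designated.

8

Of the 9 assignments, 8 give a value in {true, both}.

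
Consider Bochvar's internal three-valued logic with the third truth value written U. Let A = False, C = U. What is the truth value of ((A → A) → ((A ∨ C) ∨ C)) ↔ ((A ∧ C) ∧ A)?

U

A → A = False → False = True
A ∨ C = False ∨ U = U
(A ∨ C) ∨ C = U ∨ U = U
(A → A) → ((A ∨ C) ∨ C) = True → U = U
A ∧ C = False ∧ U = U
(A ∧ C) ∧ A = U ∧ False = U
((A → A) → ((A ∨ C) ∨ C)) ↔ ((A ∧ C) ∧ A) = U ↔ U = U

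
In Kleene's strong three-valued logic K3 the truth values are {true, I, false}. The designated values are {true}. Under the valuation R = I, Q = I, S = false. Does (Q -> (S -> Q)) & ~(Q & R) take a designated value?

No

S -> Q = false -> I = true  [~false | I]
Q -> (S -> Q) = I -> true = true
Q & R = I & I = I
~(Q & R) = ~I = I
(Q -> (S -> Q)) & ~(Q & R) = true & I = I
I ∉ {true}.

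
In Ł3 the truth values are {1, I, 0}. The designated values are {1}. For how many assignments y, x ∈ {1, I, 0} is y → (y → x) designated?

Of the 9 assignments, 7 give a value in {1}.

7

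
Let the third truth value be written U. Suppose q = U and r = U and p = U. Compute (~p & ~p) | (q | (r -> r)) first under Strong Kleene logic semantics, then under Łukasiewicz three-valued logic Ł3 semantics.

U; True

In Strong Kleene logic: ~p = ~U = U
~p = ~U = U
~p & ~p = U & U = U
r -> r = U -> U = U
q | (r -> r) = U | U = U
(~p & ~p) | (q | (r -> r)) = U | U = U
In Łukasiewicz three-valued logic Ł3: ~p = ~U = U
~p = ~U = U
~p & ~p = U & U = U
r -> r = U -> U = True  [min(1, 1−½+½)]
q | (r -> r) = U | True = True
(~p & ~p) | (q | (r -> r)) = U | True = True
They differ because Strong Kleene logic and Łukasiewicz three-valued logic Ł3 treat U differently under implication.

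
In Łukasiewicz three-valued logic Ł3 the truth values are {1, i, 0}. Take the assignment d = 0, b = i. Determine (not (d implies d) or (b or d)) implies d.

d implies d = 0 implies 0 = 1
not (d implies d) = not 1 = 0
b or d = i or 0 = i
not (d implies d) or (b or d) = 0 or i = i
(not (d implies d) or (b or d)) implies d = i implies 0 = i

i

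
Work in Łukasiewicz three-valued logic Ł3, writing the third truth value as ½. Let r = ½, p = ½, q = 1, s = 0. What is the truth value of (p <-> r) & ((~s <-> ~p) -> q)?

1

p <-> r = ½ <-> ½ = 1  [1 − |½−½|]
~s = ~0 = 1
~p = ~½ = ½
~s <-> ~p = 1 <-> ½ = ½
(~s <-> ~p) -> q = ½ -> 1 = 1
(p <-> r) & ((~s <-> ~p) -> q) = 1 & 1 = 1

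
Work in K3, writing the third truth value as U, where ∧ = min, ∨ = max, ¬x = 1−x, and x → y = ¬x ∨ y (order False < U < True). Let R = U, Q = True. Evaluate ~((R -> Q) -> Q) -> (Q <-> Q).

R -> Q = U -> True = True
(R -> Q) -> Q = True -> True = True
~((R -> Q) -> Q) = ~True = False
Q <-> Q = True <-> True = True
~((R -> Q) -> Q) -> (Q <-> Q) = False -> True = True

True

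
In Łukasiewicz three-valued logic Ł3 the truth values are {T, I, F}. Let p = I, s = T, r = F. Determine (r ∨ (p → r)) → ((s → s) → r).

p → r = I → F = I
r ∨ (p → r) = F ∨ I = I
s → s = T → T = T
(s → s) → r = T → F = F
(r ∨ (p → r)) → ((s → s) → r) = I → F = I

I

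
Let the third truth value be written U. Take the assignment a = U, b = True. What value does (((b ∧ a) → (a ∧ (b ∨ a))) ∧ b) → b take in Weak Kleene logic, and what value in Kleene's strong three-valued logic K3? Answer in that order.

In Weak Kleene logic: b ∧ a = True ∧ U = U
b ∨ a = True ∨ U = U
a ∧ (b ∨ a) = U ∧ U = U
(b ∧ a) → (a ∧ (b ∨ a)) = U → U = U  [any arg is the third value ⇒ result is the third value]
((b ∧ a) → (a ∧ (b ∨ a))) ∧ b = U ∧ True = U
(((b ∧ a) → (a ∧ (b ∨ a))) ∧ b) → b = U → True = U
In Kleene's strong three-valued logic K3: b ∧ a = True ∧ U = U
b ∨ a = True ∨ U = True
a ∧ (b ∨ a) = U ∧ True = U
(b ∧ a) → (a ∧ (b ∨ a)) = U → U = U  [¬U ∨ U]
((b ∧ a) → (a ∧ (b ∨ a))) ∧ b = U ∧ True = U
(((b ∧ a) → (a ∧ (b ∨ a))) ∧ b) → b = U → True = True
They differ because Weak Kleene logic and Kleene's strong three-valued logic K3 treat U differently under the binary connectives.

U; True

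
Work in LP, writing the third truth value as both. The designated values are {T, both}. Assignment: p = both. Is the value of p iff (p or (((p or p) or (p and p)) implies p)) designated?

Yes

p or p = both or both = both
p and p = both and both = both
(p or p) or (p and p) = both or both = both
((p or p) or (p and p)) implies p = both implies both = both  [not both or both]
p or (((p or p) or (p and p)) implies p) = both or both = both
p iff (p or (((p or p) or (p and p)) implies p)) = both iff both = both
both ∈ {T, both}.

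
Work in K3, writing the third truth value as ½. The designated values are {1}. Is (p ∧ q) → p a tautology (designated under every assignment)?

Countermodel: p=½, q=1 gives ½, which is not designated.

No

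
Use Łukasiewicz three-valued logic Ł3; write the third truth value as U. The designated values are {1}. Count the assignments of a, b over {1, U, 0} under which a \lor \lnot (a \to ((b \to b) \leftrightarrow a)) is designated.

Designated under: (a=1, b=1); (a=1, b=U); (a=1, b=0).

3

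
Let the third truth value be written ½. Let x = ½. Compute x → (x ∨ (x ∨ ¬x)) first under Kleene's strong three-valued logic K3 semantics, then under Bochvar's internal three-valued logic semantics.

½; ½

In Kleene's strong three-valued logic K3: ¬x = ¬½ = ½
x ∨ ¬x = ½ ∨ ½ = ½
x ∨ (x ∨ ¬x) = ½ ∨ ½ = ½
x → (x ∨ (x ∨ ¬x)) = ½ → ½ = ½
In Bochvar's internal three-valued logic: ¬x = ¬½ = ½
x ∨ ¬x = ½ ∨ ½ = ½
x ∨ (x ∨ ¬x) = ½ ∨ ½ = ½
x → (x ∨ (x ∨ ¬x)) = ½ → ½ = ½  [any arg is the third value ⇒ result is the third value]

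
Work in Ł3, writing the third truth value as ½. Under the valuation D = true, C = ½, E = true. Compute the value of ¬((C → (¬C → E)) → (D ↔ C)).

¬C = ¬½ = ½
¬C → E = ½ → true = true  [min(1, 1−½+1)]
C → (¬C → E) = ½ → true = true
D ↔ C = true ↔ ½ = ½
(C → (¬C → E)) → (D ↔ C) = true → ½ = ½
¬((C → (¬C → E)) → (D ↔ C)) = ¬½ = ½

½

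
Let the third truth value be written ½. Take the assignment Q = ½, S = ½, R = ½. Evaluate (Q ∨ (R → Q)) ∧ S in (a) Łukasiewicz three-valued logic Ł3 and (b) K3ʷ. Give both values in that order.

In Łukasiewicz three-valued logic Ł3: R → Q = ½ → ½ = ⊤  [min(1, 1−½+½)]
Q ∨ (R → Q) = ½ ∨ ⊤ = ⊤
(Q ∨ (R → Q)) ∧ S = ⊤ ∧ ½ = ½
In K3ʷ: R → Q = ½ → ½ = ½  [any arg is the third value ⇒ result is the third value]
Q ∨ (R → Q) = ½ ∨ ½ = ½
(Q ∨ (R → Q)) ∧ S = ½ ∧ ½ = ½

½; ½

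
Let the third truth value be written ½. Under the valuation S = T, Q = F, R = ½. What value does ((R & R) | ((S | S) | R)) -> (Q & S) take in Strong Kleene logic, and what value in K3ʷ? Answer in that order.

F; ½

In Strong Kleene logic: R & R = ½ & ½ = ½
S | S = T | T = T
(S | S) | R = T | ½ = T
(R & R) | ((S | S) | R) = ½ | T = T
Q & S = F & T = F
((R & R) | ((S | S) | R)) -> (Q & S) = T -> F = F
In K3ʷ: R & R = ½ & ½ = ½
S | S = T | T = T
(S | S) | R = T | ½ = ½
(R & R) | ((S | S) | R) = ½ | ½ = ½
Q & S = F & T = F
((R & R) | ((S | S) | R)) -> (Q & S) = ½ -> F = ½  [any arg is the third value ⇒ result is the third value]
They differ because Strong Kleene logic and K3ʷ treat ½ differently under the binary connectives.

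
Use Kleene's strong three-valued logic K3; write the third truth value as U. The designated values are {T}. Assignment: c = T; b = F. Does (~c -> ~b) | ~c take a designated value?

~c = ~T = F
~b = ~F = T
~c -> ~b = F -> T = T
~c = ~T = F
(~c -> ~b) | ~c = T | F = T
T ∈ {T}.

Yes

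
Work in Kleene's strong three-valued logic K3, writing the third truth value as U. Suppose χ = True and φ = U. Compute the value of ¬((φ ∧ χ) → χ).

φ ∧ χ = U ∧ True = U
(φ ∧ χ) → χ = U → True = True  [¬U ∨ True]
¬((φ ∧ χ) → χ) = ¬True = False

False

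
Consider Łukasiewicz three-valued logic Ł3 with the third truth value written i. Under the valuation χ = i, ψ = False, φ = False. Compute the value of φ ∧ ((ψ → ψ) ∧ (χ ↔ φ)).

ψ → ψ = False → False = True
χ ↔ φ = i ↔ False = i  [1 − |½−0|]
(ψ → ψ) ∧ (χ ↔ φ) = True ∧ i = i
φ ∧ ((ψ → ψ) ∧ (χ ↔ φ)) = False ∧ i = False

False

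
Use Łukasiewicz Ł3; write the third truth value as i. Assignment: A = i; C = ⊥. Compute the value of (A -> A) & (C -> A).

⊤

A -> A = i -> i = ⊤  [min(1, 1−½+½)]
C -> A = ⊥ -> i = ⊤
(A -> A) & (C -> A) = ⊤ & ⊤ = ⊤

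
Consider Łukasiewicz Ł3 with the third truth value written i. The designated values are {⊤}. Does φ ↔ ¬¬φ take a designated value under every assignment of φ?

Every assignment of φ over {⊤, i, ⊥} gives a value in {⊤}.
In particular, with φ=i: φ ↔ ¬¬φ = ⊤.

Yes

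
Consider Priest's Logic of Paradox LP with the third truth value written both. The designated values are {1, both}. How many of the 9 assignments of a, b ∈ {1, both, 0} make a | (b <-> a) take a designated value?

8

Of the 9 assignments, 8 give a value in {1, both}.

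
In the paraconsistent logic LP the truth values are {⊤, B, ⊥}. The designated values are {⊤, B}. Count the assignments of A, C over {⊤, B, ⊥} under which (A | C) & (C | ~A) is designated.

7

Of the 9 assignments, 7 give a value in {⊤, B}.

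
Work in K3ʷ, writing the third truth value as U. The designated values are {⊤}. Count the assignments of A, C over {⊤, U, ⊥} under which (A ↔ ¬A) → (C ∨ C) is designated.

Designated under: (A=⊤, C=⊤); (A=⊤, C=⊥); (A=⊥, C=⊤); (A=⊥, C=⊥).

4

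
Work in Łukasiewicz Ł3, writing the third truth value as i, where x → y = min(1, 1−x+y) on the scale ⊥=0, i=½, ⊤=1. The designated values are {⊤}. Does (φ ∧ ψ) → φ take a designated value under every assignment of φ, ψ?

Yes

Every assignment of φ, ψ over {⊤, i, ⊥} gives a value in {⊤}.
In particular, with φ=i, ψ=i: (φ ∧ ψ) → φ = ⊤.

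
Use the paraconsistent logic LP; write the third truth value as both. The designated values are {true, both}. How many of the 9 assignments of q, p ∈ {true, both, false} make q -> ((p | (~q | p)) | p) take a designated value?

Of the 9 assignments, 8 give a value in {true, both}.

8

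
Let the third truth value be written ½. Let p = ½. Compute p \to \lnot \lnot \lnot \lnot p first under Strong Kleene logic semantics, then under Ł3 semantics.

½; ⊤

In Strong Kleene logic: \lnot p = \lnot ½ = ½
\lnot \lnot p = \lnot ½ = ½
\lnot \lnot \lnot p = \lnot ½ = ½
\lnot \lnot \lnot \lnot p = \lnot ½ = ½
p \to \lnot \lnot \lnot \lnot p = ½ \to ½ = ½
In Ł3: \lnot p = \lnot ½ = ½
\lnot \lnot p = \lnot ½ = ½
\lnot \lnot \lnot p = \lnot ½ = ½
\lnot \lnot \lnot \lnot p = \lnot ½ = ½
p \to \lnot \lnot \lnot \lnot p = ½ \to ½ = ⊤  [min(1, 1−½+½)]
They differ because Strong Kleene logic and Ł3 treat ½ differently under implication.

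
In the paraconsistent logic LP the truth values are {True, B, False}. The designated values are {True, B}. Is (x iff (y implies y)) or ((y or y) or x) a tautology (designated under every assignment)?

No

Countermodel: x=False, y=False gives False, which is not designated.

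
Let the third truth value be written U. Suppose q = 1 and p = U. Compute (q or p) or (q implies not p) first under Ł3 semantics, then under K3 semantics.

In Ł3: q or p = 1 or U = 1
not p = not U = U
q implies not p = 1 implies U = U  [min(1, 1−1+½)]
(q or p) or (q implies not p) = 1 or U = 1
In K3: q or p = 1 or U = 1
not p = not U = U
q implies not p = 1 implies U = U
(q or p) or (q implies not p) = 1 or U = 1

1; 1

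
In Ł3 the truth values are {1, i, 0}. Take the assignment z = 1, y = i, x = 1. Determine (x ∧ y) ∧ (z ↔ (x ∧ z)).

x ∧ y = 1 ∧ i = i
x ∧ z = 1 ∧ 1 = 1
z ↔ (x ∧ z) = 1 ↔ 1 = 1
(x ∧ y) ∧ (z ↔ (x ∧ z)) = i ∧ 1 = i

i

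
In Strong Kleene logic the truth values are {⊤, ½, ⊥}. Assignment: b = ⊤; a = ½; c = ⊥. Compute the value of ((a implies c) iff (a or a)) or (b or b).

a implies c = ½ implies ⊥ = ½  [not ½ or ⊥]
a or a = ½ or ½ = ½
(a implies c) iff (a or a) = ½ iff ½ = ½
b or b = ⊤ or ⊤ = ⊤
((a implies c) iff (a or a)) or (b or b) = ½ or ⊤ = ⊤

⊤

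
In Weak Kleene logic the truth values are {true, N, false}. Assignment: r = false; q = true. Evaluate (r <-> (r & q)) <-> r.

false

r & q = false & true = false
r <-> (r & q) = false <-> false = true
(r <-> (r & q)) <-> r = true <-> false = false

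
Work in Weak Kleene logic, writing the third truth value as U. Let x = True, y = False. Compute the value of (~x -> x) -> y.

False

~x = ~True = False
~x -> x = False -> True = True
(~x -> x) -> y = True -> False = False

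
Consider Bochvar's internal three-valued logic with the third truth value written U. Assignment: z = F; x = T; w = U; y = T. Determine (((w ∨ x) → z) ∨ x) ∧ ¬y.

U

w ∨ x = U ∨ T = U
(w ∨ x) → z = U → F = U
((w ∨ x) → z) ∨ x = U ∨ T = U
¬y = ¬T = F
(((w ∨ x) → z) ∨ x) ∧ ¬y = U ∧ F = U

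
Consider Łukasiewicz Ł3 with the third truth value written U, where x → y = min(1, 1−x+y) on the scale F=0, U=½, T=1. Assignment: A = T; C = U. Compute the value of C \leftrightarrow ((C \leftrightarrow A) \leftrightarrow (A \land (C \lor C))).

U

C \leftrightarrow A = U \leftrightarrow T = U
C \lor C = U \lor U = U
A \land (C \lor C) = T \land U = U
(C \leftrightarrow A) \leftrightarrow (A \land (C \lor C)) = U \leftrightarrow U = T
C \leftrightarrow ((C \leftrightarrow A) \leftrightarrow (A \land (C \lor C))) = U \leftrightarrow T = U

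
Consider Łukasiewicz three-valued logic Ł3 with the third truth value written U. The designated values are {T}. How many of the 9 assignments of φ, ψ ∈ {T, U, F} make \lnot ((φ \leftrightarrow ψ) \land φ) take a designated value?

Designated under: (φ=T, ψ=F); (φ=F, ψ=T); (φ=F, ψ=U); (φ=F, ψ=F).

4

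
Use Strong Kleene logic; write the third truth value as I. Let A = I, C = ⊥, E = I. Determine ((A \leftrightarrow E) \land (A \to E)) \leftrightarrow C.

I

A \leftrightarrow E = I \leftrightarrow I = I
A \to E = I \to I = I  [\lnot I \lor I]
(A \leftrightarrow E) \land (A \to E) = I \land I = I
((A \leftrightarrow E) \land (A \to E)) \leftrightarrow C = I \leftrightarrow ⊥ = I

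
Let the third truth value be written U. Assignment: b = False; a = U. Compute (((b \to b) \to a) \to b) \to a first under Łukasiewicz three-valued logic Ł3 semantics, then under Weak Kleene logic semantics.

True; U

In Łukasiewicz three-valued logic Ł3: b \to b = False \to False = True
(b \to b) \to a = True \to U = U  [min(1, 1−1+½)]
((b \to b) \to a) \to b = U \to False = U
(((b \to b) \to a) \to b) \to a = U \to U = True
In Weak Kleene logic: b \to b = False \to False = True
(b \to b) \to a = True \to U = U  [any arg is the third value ⇒ result is the third value]
((b \to b) \to a) \to b = U \to False = U
(((b \to b) \to a) \to b) \to a = U \to U = U
They differ because Łukasiewicz three-valued logic Ł3 and Weak Kleene logic treat U differently under the binary connectives.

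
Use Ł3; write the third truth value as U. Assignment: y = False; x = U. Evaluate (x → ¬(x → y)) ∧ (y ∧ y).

False

x → y = U → False = U
¬(x → y) = ¬U = U
x → ¬(x → y) = U → U = True
y ∧ y = False ∧ False = False
(x → ¬(x → y)) ∧ (y ∧ y) = True ∧ False = False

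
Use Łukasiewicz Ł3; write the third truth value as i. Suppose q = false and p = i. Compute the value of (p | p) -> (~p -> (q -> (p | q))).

p | p = i | i = i
~p = ~i = i
p | q = i | false = i
q -> (p | q) = false -> i = true
~p -> (q -> (p | q)) = i -> true = true
(p | p) -> (~p -> (q -> (p | q))) = i -> true = true

true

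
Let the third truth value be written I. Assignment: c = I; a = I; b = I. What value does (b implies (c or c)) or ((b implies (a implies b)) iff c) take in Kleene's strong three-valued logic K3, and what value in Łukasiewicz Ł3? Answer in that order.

In Kleene's strong three-valued logic K3: c or c = I or I = I
b implies (c or c) = I implies I = I  [not I or I]
a implies b = I implies I = I
b implies (a implies b) = I implies I = I
(b implies (a implies b)) iff c = I iff I = I
(b implies (c or c)) or ((b implies (a implies b)) iff c) = I or I = I
In Łukasiewicz Ł3: c or c = I or I = I
b implies (c or c) = I implies I = ⊤  [min(1, 1−½+½)]
a implies b = I implies I = ⊤
b implies (a implies b) = I implies ⊤ = ⊤
(b implies (a implies b)) iff c = ⊤ iff I = I
(b implies (c or c)) or ((b implies (a implies b)) iff c) = ⊤ or I = ⊤
They differ because Kleene's strong three-valued logic K3 and Łukasiewicz Ł3 treat I differently under implication.

I; ⊤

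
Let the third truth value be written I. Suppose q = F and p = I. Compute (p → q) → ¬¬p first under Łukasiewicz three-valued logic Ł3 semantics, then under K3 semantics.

In Łukasiewicz three-valued logic Ł3: p → q = I → F = I
¬p = ¬I = I
¬¬p = ¬I = I
(p → q) → ¬¬p = I → I = T
In K3: p → q = I → F = I
¬p = ¬I = I
¬¬p = ¬I = I
(p → q) → ¬¬p = I → I = I
They differ because Łukasiewicz three-valued logic Ł3 and K3 treat I differently under implication.

T; I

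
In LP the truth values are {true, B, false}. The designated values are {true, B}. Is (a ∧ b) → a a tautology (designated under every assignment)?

Yes

Every assignment of a, b over {true, B, false} gives a value in {true, B}.
In particular, with a=B, b=B: (a ∧ b) → a = B.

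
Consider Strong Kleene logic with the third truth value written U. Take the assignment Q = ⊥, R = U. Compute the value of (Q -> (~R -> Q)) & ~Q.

~R = ~U = U
~R -> Q = U -> ⊥ = U  [~U | ⊥]
Q -> (~R -> Q) = ⊥ -> U = ⊤
~Q = ~⊥ = ⊤
(Q -> (~R -> Q)) & ~Q = ⊤ & ⊤ = ⊤

⊤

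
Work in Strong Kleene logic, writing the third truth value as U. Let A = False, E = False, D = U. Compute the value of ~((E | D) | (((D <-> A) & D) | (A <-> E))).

E | D = False | U = U
D <-> A = U <-> False = U
(D <-> A) & D = U & U = U
A <-> E = False <-> False = True
((D <-> A) & D) | (A <-> E) = U | True = True
(E | D) | (((D <-> A) & D) | (A <-> E)) = U | True = True
~((E | D) | (((D <-> A) & D) | (A <-> E))) = ~True = False

False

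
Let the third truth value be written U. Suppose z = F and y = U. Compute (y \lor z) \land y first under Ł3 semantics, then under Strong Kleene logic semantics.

U; U

In Ł3: y \lor z = U \lor F = U
(y \lor z) \land y = U \land U = U
In Strong Kleene logic: y \lor z = U \lor F = U
(y \lor z) \land y = U \land U = U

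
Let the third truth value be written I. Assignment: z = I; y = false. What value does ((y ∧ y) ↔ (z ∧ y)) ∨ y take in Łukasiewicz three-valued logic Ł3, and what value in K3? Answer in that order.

true; true

In Łukasiewicz three-valued logic Ł3: y ∧ y = false ∧ false = false
z ∧ y = I ∧ false = false
(y ∧ y) ↔ (z ∧ y) = false ↔ false = true
((y ∧ y) ↔ (z ∧ y)) ∨ y = true ∨ false = true
In K3: y ∧ y = false ∧ false = false
z ∧ y = I ∧ false = false
(y ∧ y) ↔ (z ∧ y) = false ↔ false = true
((y ∧ y) ↔ (z ∧ y)) ∨ y = true ∨ false = true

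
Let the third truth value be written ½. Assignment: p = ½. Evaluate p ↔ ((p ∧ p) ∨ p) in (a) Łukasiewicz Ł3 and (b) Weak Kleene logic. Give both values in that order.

true; ½

In Łukasiewicz Ł3: p ∧ p = ½ ∧ ½ = ½
(p ∧ p) ∨ p = ½ ∨ ½ = ½
p ↔ ((p ∧ p) ∨ p) = ½ ↔ ½ = true  [1 − |½−½|]
In Weak Kleene logic: p ∧ p = ½ ∧ ½ = ½
(p ∧ p) ∨ p = ½ ∨ ½ = ½
p ↔ ((p ∧ p) ∨ p) = ½ ↔ ½ = ½
They differ because Łukasiewicz Ł3 and Weak Kleene logic treat ½ differently under the binary connectives.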